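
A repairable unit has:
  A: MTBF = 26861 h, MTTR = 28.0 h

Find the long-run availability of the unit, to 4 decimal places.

A(A) = MTBF/(MTBF+MTTR) = 26861/(26861+28.0) = 0.9990

0.9990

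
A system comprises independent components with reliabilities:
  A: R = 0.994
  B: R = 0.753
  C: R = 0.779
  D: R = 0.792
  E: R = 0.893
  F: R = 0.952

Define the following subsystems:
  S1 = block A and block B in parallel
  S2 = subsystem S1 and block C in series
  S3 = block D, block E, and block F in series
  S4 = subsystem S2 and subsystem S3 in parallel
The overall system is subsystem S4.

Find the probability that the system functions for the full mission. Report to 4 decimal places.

Parallel (A and B): 1 − (1 − 0.994000)(1 − 0.753000) = 0.998518
Series ([0.998518] and C): 0.998518 × 0.779000 = 0.777846
Series (D, E, and F): 0.792000 × 0.893000 × 0.952000 = 0.673308
Parallel ([0.777846] and [0.673308]): 1 − (1 − 0.777846)(1 − 0.673308) = 0.9274

0.9274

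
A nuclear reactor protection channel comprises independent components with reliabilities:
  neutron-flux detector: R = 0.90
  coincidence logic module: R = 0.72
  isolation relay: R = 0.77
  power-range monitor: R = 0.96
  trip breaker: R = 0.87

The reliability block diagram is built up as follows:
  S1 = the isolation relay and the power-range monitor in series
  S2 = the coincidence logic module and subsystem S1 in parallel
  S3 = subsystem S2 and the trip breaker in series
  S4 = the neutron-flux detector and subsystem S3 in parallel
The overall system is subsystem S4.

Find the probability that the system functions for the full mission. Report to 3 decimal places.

Series (isolation relay and power-range monitor): 0.77000 × 0.96000 = 0.73920
Parallel (coincidence logic module and [0.73920]): 1 − (1 − 0.72000)(1 − 0.73920) = 0.92698
Series ([0.92698] and trip breaker): 0.92698 × 0.87000 = 0.80647
Parallel (neutron-flux detector and [0.80647]): 1 − (1 − 0.90000)(1 − 0.80647) = 0.981

0.981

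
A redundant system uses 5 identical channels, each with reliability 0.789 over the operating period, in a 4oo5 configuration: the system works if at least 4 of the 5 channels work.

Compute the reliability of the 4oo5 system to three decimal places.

0.715

R = Σ_{i=4}^{5} C(5,i) p^i (1−p)^{5−i} with p = 0.789
C(5,4)·0.789^4·0.211^1 = 0.40885
C(5,5)·0.789^5·0.211^0 = 0.30576
Sum = 0.715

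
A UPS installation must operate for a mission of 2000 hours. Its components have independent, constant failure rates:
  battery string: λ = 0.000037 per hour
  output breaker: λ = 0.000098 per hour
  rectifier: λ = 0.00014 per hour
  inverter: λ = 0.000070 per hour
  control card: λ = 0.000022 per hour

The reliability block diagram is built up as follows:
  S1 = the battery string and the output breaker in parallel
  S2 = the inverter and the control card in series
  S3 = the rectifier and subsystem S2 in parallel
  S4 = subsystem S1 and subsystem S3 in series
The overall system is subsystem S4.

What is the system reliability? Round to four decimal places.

0.9468

R(battery string) = exp(−0.000037 × 2000) = 0.928672
R(output breaker) = exp(−0.000098 × 2000) = 0.822012
R(rectifier) = exp(−0.00014 × 2000) = 0.755784
R(inverter) = exp(−0.000070 × 2000) = 0.869358
R(control card) = exp(−0.000022 × 2000) = 0.956954
Parallel (battery string and output breaker): 1 − (1 − 0.928672)(1 − 0.822012) = 0.987304
Series (inverter and control card): 0.869358 × 0.956954 = 0.831936
Parallel (rectifier and [0.831936]): 1 − (1 − 0.755784)(1 − 0.831936) = 0.958956
Series ([0.987304] and [0.958956]): 0.987304 × 0.958956 = 0.9468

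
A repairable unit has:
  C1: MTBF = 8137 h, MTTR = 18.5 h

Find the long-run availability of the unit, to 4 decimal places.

A(C1) = MTBF/(MTBF+MTTR) = 8137/(8137+18.5) = 0.9977

0.9977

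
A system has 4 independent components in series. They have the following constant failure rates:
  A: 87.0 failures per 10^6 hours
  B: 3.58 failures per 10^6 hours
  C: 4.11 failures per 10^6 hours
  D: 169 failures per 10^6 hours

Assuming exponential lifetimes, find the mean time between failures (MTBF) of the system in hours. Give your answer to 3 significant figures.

Series of exponential components: λ_sys = Σ λ_i
λ_sys = 0.0000870 + 0.00000358 + 0.00000411 + 0.000169 = 2.6369e-04 /h
MTBF = 1 / λ_sys = 3790 h

3790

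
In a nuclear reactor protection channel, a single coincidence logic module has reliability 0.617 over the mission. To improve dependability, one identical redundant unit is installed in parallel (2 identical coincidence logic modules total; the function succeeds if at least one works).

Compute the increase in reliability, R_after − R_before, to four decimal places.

0.2363

R_before = 0.617
R_after = 1 − (1 − 0.617)^2 = 0.8533
ΔR = 0.8533 − 0.617 = 0.2363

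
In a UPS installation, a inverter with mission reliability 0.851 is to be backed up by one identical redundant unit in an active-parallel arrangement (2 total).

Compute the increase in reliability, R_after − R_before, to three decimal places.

R_before = 0.851
R_after = 1 − (1 − 0.851)^2 = 0.978
ΔR = 0.978 − 0.851 = 0.127

0.127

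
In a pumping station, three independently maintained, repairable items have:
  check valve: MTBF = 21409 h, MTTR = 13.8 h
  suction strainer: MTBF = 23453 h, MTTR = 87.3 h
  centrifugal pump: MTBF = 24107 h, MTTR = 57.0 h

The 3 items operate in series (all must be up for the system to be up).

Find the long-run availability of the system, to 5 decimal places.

0.99330

A(check valve) = MTBF/(MTBF+MTTR) = 21409/(21409+13.8) = 0.999356
A(suction strainer) = MTBF/(MTBF+MTTR) = 23453/(23453+87.3) = 0.996291
A(centrifugal pump) = MTBF/(MTBF+MTTR) = 24107/(24107+57.0) = 0.997641
Series availability: 0.999356 × 0.996291 × 0.997641 = 0.99330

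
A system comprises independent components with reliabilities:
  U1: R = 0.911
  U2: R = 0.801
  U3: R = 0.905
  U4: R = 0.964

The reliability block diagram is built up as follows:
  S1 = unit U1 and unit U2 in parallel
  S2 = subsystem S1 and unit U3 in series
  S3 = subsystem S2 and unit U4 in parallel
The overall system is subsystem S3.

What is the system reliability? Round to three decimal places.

Parallel (U1 and U2): 1 − (1 − 0.91100)(1 − 0.80100) = 0.98229
Series ([0.98229] and U3): 0.98229 × 0.90500 = 0.88897
Parallel ([0.88897] and U4): 1 − (1 − 0.88897)(1 − 0.96400) = 0.996

0.996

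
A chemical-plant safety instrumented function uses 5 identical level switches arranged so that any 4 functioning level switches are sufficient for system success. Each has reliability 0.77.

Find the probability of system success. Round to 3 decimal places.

0.675

R = Σ_{i=4}^{5} C(5,i) p^i (1−p)^{5−i} with p = 0.77
C(5,4)·0.77^4·0.23^1 = 0.40426
C(5,5)·0.77^5·0.23^0 = 0.27068
Sum = 0.675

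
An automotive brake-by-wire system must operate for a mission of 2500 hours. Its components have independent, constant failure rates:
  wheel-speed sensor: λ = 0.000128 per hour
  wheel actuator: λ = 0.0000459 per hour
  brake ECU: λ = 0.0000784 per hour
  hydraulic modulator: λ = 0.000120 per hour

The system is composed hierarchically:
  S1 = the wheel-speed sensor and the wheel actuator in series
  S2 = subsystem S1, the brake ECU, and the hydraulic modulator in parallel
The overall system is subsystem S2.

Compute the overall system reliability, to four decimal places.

R(wheel-speed sensor) = exp(−0.000128 × 2500) = 0.726149
R(wheel actuator) = exp(−0.0000459 × 2500) = 0.891589
R(brake ECU) = exp(−0.0000784 × 2500) = 0.822012
R(hydraulic modulator) = exp(−0.000120 × 2500) = 0.740818
Series (wheel-speed sensor and wheel actuator): 0.726149 × 0.891589 = 0.647426
Parallel ([0.647426], brake ECU, and hydraulic modulator): 1 − (1 − 0.647426)(1 − 0.822012)(1 − 0.740818) = 0.9837

0.9837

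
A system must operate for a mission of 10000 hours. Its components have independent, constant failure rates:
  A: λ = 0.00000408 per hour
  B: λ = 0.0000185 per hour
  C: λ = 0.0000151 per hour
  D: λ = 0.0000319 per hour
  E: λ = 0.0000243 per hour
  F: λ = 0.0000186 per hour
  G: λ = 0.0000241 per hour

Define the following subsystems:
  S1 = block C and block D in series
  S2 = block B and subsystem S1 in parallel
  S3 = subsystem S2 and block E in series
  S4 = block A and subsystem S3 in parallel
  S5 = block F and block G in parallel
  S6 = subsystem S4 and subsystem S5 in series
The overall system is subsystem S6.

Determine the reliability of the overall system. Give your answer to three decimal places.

0.953

R(A) = exp(−0.00000408 × 10000) = 0.96002
R(B) = exp(−0.0000185 × 10000) = 0.83110
R(C) = exp(−0.0000151 × 10000) = 0.85985
R(D) = exp(−0.0000319 × 10000) = 0.72688
R(E) = exp(−0.0000243 × 10000) = 0.78427
R(F) = exp(−0.0000186 × 10000) = 0.83027
R(G) = exp(−0.0000241 × 10000) = 0.78584
Series (C and D): 0.85985 × 0.72688 = 0.62501
Parallel (B and [0.62501]): 1 − (1 − 0.83110)(1 − 0.62501) = 0.93666
Series ([0.93666] and E): 0.93666 × 0.78427 = 0.73459
Parallel (A and [0.73459]): 1 − (1 − 0.96002)(1 − 0.73459) = 0.98939
Parallel (F and G): 1 − (1 − 0.83027)(1 − 0.78584) = 0.96365
Series ([0.98939] and [0.96365]): 0.98939 × 0.96365 = 0.953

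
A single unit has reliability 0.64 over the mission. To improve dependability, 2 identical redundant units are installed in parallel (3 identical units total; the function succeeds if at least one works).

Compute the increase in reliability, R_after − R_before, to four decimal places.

R_before = 0.64
R_after = 1 − (1 − 0.64)^3 = 0.9533
ΔR = 0.9533 − 0.64 = 0.3133

0.3133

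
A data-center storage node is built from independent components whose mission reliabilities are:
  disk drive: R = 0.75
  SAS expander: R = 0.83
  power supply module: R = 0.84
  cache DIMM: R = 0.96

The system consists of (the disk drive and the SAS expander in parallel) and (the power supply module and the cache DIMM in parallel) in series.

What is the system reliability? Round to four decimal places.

0.9514

Parallel (disk drive and SAS expander): 1 − (1 − 0.750000)(1 − 0.830000) = 0.957500
Parallel (power supply module and cache DIMM): 1 − (1 − 0.840000)(1 − 0.960000) = 0.993600
Series ([0.957500] and [0.993600]): 0.957500 × 0.993600 = 0.9514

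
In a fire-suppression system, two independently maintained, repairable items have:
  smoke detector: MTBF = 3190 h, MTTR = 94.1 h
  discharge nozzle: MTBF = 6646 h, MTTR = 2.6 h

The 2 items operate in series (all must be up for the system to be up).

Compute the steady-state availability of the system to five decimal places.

A(smoke detector) = MTBF/(MTBF+MTTR) = 3190/(3190+94.1) = 0.971347
A(discharge nozzle) = MTBF/(MTBF+MTTR) = 6646/(6646+2.6) = 0.999609
Series availability: 0.971347 × 0.999609 = 0.97097

0.97097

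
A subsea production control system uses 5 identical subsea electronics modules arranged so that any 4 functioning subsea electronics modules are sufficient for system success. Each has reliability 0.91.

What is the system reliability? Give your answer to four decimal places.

0.9326

R = Σ_{i=4}^{5} C(5,i) p^i (1−p)^{5−i} with p = 0.91
C(5,4)·0.91^4·0.09^1 = 0.308587
C(5,5)·0.91^5·0.09^0 = 0.624032
Sum = 0.9326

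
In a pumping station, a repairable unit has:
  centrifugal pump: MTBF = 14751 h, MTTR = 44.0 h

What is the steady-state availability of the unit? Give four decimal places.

A(centrifugal pump) = MTBF/(MTBF+MTTR) = 14751/(14751+44.0) = 0.9970

0.9970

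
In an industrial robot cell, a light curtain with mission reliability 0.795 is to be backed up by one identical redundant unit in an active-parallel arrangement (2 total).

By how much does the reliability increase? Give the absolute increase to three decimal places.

0.163

R_before = 0.795
R_after = 1 − (1 − 0.795)^2 = 0.958
ΔR = 0.958 − 0.795 = 0.163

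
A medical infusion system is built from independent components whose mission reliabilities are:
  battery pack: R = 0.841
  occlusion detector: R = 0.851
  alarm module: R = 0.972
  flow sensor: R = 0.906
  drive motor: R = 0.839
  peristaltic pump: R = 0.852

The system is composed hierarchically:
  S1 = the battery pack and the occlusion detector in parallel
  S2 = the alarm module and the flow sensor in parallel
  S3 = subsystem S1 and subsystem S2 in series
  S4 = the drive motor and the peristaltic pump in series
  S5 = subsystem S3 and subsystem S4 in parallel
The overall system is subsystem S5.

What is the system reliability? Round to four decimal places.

0.9925

Parallel (battery pack and occlusion detector): 1 − (1 − 0.841000)(1 − 0.851000) = 0.976309
Parallel (alarm module and flow sensor): 1 − (1 − 0.972000)(1 − 0.906000) = 0.997368
Series ([0.976309] and [0.997368]): 0.976309 × 0.997368 = 0.973739
Series (drive motor and peristaltic pump): 0.839000 × 0.852000 = 0.714828
Parallel ([0.973739] and [0.714828]): 1 − (1 − 0.973739)(1 − 0.714828) = 0.9925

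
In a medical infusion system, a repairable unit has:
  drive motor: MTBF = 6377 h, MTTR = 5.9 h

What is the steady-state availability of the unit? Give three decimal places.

0.999

A(drive motor) = MTBF/(MTBF+MTTR) = 6377/(6377+5.9) = 0.999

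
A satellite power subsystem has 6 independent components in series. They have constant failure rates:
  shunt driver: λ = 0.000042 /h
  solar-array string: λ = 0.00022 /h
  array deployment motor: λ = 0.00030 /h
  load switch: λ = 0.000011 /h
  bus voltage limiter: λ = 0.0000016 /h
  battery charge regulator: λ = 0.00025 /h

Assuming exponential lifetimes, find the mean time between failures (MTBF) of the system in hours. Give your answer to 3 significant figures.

1210

Series of exponential components: λ_sys = Σ λ_i
λ_sys = 0.000042 + 0.00022 + 0.00030 + 0.000011 + 0.0000016 + 0.00025 = 8.2460e-04 /h
MTBF = 1 / λ_sys = 1210 h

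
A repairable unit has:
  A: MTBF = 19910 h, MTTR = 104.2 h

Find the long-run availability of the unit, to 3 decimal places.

0.995

A(A) = MTBF/(MTBF+MTTR) = 19910/(19910+104.2) = 0.995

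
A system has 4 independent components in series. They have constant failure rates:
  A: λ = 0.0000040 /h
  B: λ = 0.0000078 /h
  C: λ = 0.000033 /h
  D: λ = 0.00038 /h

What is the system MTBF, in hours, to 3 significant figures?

Series of exponential components: λ_sys = Σ λ_i
λ_sys = 0.0000040 + 0.0000078 + 0.000033 + 0.00038 = 4.2480e-04 /h
MTBF = 1 / λ_sys = 2350 h

2350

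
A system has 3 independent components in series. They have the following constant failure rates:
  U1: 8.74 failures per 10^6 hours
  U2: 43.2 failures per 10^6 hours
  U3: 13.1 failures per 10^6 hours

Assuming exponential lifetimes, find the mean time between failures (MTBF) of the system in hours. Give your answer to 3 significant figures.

Series of exponential components: λ_sys = Σ λ_i
λ_sys = 0.00000874 + 0.0000432 + 0.0000131 = 6.5040e-05 /h
MTBF = 1 / λ_sys = 15400 h

15400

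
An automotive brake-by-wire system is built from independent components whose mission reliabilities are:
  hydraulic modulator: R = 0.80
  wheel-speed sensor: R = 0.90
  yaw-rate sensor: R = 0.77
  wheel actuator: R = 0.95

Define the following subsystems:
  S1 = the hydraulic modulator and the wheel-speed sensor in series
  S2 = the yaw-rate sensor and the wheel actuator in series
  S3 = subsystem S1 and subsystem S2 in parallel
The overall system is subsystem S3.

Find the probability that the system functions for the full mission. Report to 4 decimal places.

0.9248

Series (hydraulic modulator and wheel-speed sensor): 0.800000 × 0.900000 = 0.720000
Series (yaw-rate sensor and wheel actuator): 0.770000 × 0.950000 = 0.731500
Parallel ([0.720000] and [0.731500]): 1 − (1 − 0.720000)(1 − 0.731500) = 0.9248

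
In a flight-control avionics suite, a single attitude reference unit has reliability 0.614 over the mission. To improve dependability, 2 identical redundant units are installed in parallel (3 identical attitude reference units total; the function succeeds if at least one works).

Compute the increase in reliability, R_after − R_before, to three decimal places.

0.328

R_before = 0.614
R_after = 1 − (1 − 0.614)^3 = 0.942
ΔR = 0.942 − 0.614 = 0.328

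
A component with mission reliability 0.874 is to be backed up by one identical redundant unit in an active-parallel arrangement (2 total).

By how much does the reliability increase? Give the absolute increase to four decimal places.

0.1101

R_before = 0.874
R_after = 1 − (1 − 0.874)^2 = 0.9841
ΔR = 0.9841 − 0.874 = 0.1101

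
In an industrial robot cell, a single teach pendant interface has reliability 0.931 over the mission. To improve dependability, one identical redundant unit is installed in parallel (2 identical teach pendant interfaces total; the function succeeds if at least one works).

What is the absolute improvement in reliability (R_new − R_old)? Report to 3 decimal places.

0.064

R_before = 0.931
R_after = 1 − (1 − 0.931)^2 = 0.995
ΔR = 0.995 − 0.931 = 0.064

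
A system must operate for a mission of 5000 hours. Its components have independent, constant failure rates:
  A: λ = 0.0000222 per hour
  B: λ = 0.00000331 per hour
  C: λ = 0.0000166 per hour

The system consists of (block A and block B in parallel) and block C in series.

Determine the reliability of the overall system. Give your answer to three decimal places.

0.919

R(A) = exp(−0.0000222 × 5000) = 0.89494
R(B) = exp(−0.00000331 × 5000) = 0.98359
R(C) = exp(−0.0000166 × 5000) = 0.92035
Parallel (A and B): 1 − (1 − 0.89494)(1 − 0.98359) = 0.99828
Series ([0.99828] and C): 0.99828 × 0.92035 = 0.919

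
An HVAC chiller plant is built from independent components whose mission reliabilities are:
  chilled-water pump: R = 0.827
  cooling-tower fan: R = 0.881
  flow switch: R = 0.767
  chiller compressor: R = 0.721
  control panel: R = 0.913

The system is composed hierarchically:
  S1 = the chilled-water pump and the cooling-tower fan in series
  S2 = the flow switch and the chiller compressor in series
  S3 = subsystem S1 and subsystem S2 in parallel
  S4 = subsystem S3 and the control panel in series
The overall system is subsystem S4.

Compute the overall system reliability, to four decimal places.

0.8022

Series (chilled-water pump and cooling-tower fan): 0.827000 × 0.881000 = 0.728587
Series (flow switch and chiller compressor): 0.767000 × 0.721000 = 0.553007
Parallel ([0.728587] and [0.553007]): 1 − (1 − 0.728587)(1 − 0.553007) = 0.878680
Series ([0.878680] and control panel): 0.878680 × 0.913000 = 0.8022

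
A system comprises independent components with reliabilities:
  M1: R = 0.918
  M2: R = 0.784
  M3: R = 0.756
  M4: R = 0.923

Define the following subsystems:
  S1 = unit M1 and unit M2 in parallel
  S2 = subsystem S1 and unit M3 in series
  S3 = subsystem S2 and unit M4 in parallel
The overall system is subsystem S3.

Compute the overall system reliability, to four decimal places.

0.9802

Parallel (M1 and M2): 1 − (1 − 0.918000)(1 − 0.784000) = 0.982288
Series ([0.982288] and M3): 0.982288 × 0.756000 = 0.742610
Parallel ([0.742610] and M4): 1 − (1 − 0.742610)(1 − 0.923000) = 0.9802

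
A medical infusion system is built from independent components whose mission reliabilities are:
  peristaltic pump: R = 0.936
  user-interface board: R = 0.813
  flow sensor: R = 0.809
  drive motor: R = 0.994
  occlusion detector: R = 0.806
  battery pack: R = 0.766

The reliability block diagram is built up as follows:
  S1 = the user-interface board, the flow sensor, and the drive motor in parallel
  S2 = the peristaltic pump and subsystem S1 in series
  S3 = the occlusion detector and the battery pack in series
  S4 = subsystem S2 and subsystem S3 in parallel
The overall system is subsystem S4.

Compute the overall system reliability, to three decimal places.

Parallel (user-interface board, flow sensor, and drive motor): 1 − (1 − 0.81300)(1 − 0.80900)(1 − 0.99400) = 0.99979
Series (peristaltic pump and [0.99979]): 0.93600 × 0.99979 = 0.93580
Series (occlusion detector and battery pack): 0.80600 × 0.76600 = 0.61740
Parallel ([0.93580] and [0.61740]): 1 − (1 − 0.93580)(1 − 0.61740) = 0.975

0.975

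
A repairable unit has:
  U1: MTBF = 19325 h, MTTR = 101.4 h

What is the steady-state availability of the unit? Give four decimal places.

A(U1) = MTBF/(MTBF+MTTR) = 19325/(19325+101.4) = 0.9948

0.9948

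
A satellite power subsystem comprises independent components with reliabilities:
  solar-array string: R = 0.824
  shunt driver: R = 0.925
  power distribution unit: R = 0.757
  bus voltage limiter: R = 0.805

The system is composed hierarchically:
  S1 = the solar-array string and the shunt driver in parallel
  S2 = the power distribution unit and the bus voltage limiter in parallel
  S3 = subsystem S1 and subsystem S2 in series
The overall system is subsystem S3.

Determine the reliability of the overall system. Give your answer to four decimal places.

Parallel (solar-array string and shunt driver): 1 − (1 − 0.824000)(1 − 0.925000) = 0.986800
Parallel (power distribution unit and bus voltage limiter): 1 − (1 − 0.757000)(1 − 0.805000) = 0.952615
Series ([0.986800] and [0.952615]): 0.986800 × 0.952615 = 0.9400

0.9400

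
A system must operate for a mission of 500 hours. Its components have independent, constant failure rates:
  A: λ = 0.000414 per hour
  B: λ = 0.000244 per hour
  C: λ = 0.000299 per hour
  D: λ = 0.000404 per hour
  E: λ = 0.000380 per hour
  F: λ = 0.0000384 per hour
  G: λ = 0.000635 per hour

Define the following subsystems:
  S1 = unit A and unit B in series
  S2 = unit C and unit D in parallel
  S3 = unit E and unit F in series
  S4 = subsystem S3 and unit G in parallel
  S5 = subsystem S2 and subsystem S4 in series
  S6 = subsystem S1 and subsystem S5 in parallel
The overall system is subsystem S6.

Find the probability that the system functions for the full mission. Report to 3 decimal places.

0.979

R(A) = exp(−0.000414 × 500) = 0.81302
R(B) = exp(−0.000244 × 500) = 0.88515
R(C) = exp(−0.000299 × 500) = 0.86114
R(D) = exp(−0.000404 × 500) = 0.81709
R(E) = exp(−0.000380 × 500) = 0.82696
R(F) = exp(−0.0000384 × 500) = 0.98098
R(G) = exp(−0.000635 × 500) = 0.72797
Series (A and B): 0.81302 × 0.88515 = 0.71964
Parallel (C and D): 1 − (1 − 0.86114)(1 − 0.81709) = 0.97460
Series (E and F): 0.82696 × 0.98098 = 0.81123
Parallel ([0.81123] and G): 1 − (1 − 0.81123)(1 − 0.72797) = 0.94865
Series ([0.97460] and [0.94865]): 0.97460 × 0.94865 = 0.92455
Parallel ([0.71964] and [0.92455]): 1 − (1 − 0.71964)(1 − 0.92455) = 0.979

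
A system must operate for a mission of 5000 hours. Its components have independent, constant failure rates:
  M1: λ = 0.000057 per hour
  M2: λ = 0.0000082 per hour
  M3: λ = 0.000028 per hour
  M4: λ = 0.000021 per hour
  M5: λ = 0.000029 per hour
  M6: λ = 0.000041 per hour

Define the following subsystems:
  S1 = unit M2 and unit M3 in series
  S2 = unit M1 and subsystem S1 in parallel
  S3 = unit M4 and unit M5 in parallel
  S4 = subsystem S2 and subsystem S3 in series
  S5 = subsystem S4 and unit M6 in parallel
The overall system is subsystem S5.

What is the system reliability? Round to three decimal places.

R(M1) = exp(−0.000057 × 5000) = 0.75201
R(M2) = exp(−0.0000082 × 5000) = 0.95983
R(M3) = exp(−0.000028 × 5000) = 0.86936
R(M4) = exp(−0.000021 × 5000) = 0.90032
R(M5) = exp(−0.000029 × 5000) = 0.86502
R(M6) = exp(−0.000041 × 5000) = 0.81465
Series (M2 and M3): 0.95983 × 0.86936 = 0.83444
Parallel (M1 and [0.83444]): 1 − (1 − 0.75201)(1 − 0.83444) = 0.95894
Parallel (M4 and M5): 1 − (1 − 0.90032)(1 − 0.86502) = 0.98655
Series ([0.95894] and [0.98655]): 0.95894 × 0.98655 = 0.94604
Parallel ([0.94604] and M6): 1 − (1 − 0.94604)(1 − 0.81465) = 0.990

0.990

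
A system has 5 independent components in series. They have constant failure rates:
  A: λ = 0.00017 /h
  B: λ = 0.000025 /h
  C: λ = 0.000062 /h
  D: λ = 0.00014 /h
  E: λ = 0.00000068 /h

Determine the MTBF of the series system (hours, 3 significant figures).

Series of exponential components: λ_sys = Σ λ_i
λ_sys = 0.00017 + 0.000025 + 0.000062 + 0.00014 + 0.00000068 = 3.9768e-04 /h
MTBF = 1 / λ_sys = 2510 h

2510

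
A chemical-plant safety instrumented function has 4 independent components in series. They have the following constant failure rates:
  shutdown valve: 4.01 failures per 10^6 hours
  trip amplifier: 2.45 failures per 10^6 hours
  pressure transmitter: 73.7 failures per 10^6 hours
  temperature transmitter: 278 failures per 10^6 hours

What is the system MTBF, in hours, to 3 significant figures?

2790

Series of exponential components: λ_sys = Σ λ_i
λ_sys = 0.00000401 + 0.00000245 + 0.0000737 + 0.000278 = 3.5816e-04 /h
MTBF = 1 / λ_sys = 2790 h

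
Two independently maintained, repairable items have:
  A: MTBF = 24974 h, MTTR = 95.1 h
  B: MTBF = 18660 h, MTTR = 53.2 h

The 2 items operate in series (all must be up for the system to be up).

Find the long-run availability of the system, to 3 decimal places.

A(A) = MTBF/(MTBF+MTTR) = 24974/(24974+95.1) = 0.996206
A(B) = MTBF/(MTBF+MTTR) = 18660/(18660+53.2) = 0.997157
Series availability: 0.996206 × 0.997157 = 0.993

0.993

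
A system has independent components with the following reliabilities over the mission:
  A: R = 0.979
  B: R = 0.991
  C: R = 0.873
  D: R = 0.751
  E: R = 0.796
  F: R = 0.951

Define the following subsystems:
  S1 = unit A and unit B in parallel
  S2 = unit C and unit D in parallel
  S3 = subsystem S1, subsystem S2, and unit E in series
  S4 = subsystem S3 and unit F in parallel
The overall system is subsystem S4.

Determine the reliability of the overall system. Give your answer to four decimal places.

Parallel (A and B): 1 − (1 − 0.979000)(1 − 0.991000) = 0.999811
Parallel (C and D): 1 − (1 − 0.873000)(1 − 0.751000) = 0.968377
Series ([0.999811], [0.968377], and E): 0.999811 × 0.968377 × 0.796000 = 0.770682
Parallel ([0.770682] and F): 1 − (1 − 0.770682)(1 − 0.951000) = 0.9888

0.9888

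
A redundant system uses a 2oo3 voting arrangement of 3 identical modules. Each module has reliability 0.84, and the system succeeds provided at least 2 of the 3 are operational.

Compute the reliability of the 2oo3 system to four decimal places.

R = Σ_{i=2}^{3} C(3,i) p^i (1−p)^{3−i} with p = 0.84
C(3,2)·0.84^2·0.16^1 = 0.338688
C(3,3)·0.84^3·0.16^0 = 0.592704
Sum = 0.9314

0.9314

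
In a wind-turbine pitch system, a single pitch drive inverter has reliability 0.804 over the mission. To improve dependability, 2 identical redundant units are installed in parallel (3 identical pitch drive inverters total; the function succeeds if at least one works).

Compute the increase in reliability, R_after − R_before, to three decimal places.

0.188

R_before = 0.804
R_after = 1 − (1 − 0.804)^3 = 0.992
ΔR = 0.992 − 0.804 = 0.188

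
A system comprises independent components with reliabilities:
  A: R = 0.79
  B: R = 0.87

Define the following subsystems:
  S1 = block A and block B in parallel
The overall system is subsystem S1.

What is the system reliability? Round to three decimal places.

0.973

Parallel (A and B): 1 − (1 − 0.79000)(1 − 0.87000) = 0.973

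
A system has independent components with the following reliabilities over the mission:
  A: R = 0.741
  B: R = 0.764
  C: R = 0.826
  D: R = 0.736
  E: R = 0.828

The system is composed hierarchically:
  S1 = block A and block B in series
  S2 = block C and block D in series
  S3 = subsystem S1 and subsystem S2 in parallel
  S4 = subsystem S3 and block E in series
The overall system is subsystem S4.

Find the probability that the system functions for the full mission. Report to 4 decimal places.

0.6872

Series (A and B): 0.741000 × 0.764000 = 0.566124
Series (C and D): 0.826000 × 0.736000 = 0.607936
Parallel ([0.566124] and [0.607936]): 1 − (1 − 0.566124)(1 − 0.607936) = 0.829893
Series ([0.829893] and E): 0.829893 × 0.828000 = 0.6872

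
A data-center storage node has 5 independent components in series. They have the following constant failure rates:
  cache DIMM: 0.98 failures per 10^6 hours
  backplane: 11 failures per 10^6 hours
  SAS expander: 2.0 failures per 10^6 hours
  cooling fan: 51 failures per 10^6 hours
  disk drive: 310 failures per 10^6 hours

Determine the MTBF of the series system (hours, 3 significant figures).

Series of exponential components: λ_sys = Σ λ_i
λ_sys = 0.00000098 + 0.000011 + 0.0000020 + 0.000051 + 0.00031 = 3.7498e-04 /h
MTBF = 1 / λ_sys = 2670 h

2670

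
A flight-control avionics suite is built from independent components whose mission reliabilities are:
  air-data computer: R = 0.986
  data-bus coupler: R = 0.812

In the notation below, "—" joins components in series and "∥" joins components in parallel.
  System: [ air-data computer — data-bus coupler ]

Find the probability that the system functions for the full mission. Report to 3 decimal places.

0.801

Series (air-data computer and data-bus coupler): 0.98600 × 0.81200 = 0.801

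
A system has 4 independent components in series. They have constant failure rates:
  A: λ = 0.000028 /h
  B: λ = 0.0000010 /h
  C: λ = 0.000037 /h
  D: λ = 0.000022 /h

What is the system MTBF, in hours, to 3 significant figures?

11400

Series of exponential components: λ_sys = Σ λ_i
λ_sys = 0.000028 + 0.0000010 + 0.000037 + 0.000022 = 8.8000e-05 /h
MTBF = 1 / λ_sys = 11400 h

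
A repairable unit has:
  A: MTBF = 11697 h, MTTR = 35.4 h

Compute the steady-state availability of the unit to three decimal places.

A(A) = MTBF/(MTBF+MTTR) = 11697/(11697+35.4) = 0.997

0.997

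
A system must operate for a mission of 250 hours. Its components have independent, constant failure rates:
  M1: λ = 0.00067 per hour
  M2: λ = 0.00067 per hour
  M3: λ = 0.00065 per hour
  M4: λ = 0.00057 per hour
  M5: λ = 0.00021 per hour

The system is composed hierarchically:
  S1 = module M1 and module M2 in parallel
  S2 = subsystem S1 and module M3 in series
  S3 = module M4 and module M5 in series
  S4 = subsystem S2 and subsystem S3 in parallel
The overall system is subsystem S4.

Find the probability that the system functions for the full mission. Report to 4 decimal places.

R(M1) = exp(−0.00067 × 250) = 0.845777
R(M2) = exp(−0.00067 × 250) = 0.845777
R(M3) = exp(−0.00065 × 250) = 0.850016
R(M4) = exp(−0.00057 × 250) = 0.867188
R(M5) = exp(−0.00021 × 250) = 0.948854
Parallel (M1 and M2): 1 − (1 − 0.845777)(1 − 0.845777) = 0.976215
Series ([0.976215] and M3): 0.976215 × 0.850016 = 0.829798
Series (M4 and M5): 0.867188 × 0.948854 = 0.822835
Parallel ([0.829798] and [0.822835]): 1 − (1 − 0.829798)(1 − 0.822835) = 0.9698

0.9698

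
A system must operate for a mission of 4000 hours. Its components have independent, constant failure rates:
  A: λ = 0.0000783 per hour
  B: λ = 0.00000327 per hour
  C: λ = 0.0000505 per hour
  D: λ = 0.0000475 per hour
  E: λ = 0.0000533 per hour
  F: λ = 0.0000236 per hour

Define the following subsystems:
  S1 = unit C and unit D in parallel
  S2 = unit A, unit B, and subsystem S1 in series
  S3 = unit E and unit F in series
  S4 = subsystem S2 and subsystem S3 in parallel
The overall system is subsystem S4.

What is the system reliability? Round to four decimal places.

R(A) = exp(−0.0000783 × 4000) = 0.731104
R(B) = exp(−0.00000327 × 4000) = 0.987005
R(C) = exp(−0.0000505 × 4000) = 0.817095
R(D) = exp(−0.0000475 × 4000) = 0.826959
R(E) = exp(−0.0000533 × 4000) = 0.807995
R(F) = exp(−0.0000236 × 4000) = 0.909919
Parallel (C and D): 1 − (1 − 0.817095)(1 − 0.826959) = 0.968350
Series (A, B, and [0.968350]): 0.731104 × 0.987005 × 0.968350 = 0.698765
Series (E and F): 0.807995 × 0.909919 = 0.735210
Parallel ([0.698765] and [0.735210]): 1 − (1 − 0.698765)(1 − 0.735210) = 0.9202

0.9202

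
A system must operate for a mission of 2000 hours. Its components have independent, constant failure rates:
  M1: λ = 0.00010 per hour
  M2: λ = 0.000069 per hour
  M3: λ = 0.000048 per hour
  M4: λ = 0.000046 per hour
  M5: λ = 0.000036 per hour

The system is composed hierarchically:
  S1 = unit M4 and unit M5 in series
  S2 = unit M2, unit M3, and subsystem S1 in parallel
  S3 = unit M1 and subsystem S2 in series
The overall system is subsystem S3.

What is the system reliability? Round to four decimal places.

R(M1) = exp(−0.00010 × 2000) = 0.818731
R(M2) = exp(−0.000069 × 2000) = 0.871099
R(M3) = exp(−0.000048 × 2000) = 0.908464
R(M4) = exp(−0.000046 × 2000) = 0.912105
R(M5) = exp(−0.000036 × 2000) = 0.930531
Series (M4 and M5): 0.912105 × 0.930531 = 0.848742
Parallel (M2, M3, and [0.848742]): 1 − (1 − 0.871099)(1 − 0.908464)(1 − 0.848742) = 0.998215
Series (M1 and [0.998215]): 0.818731 × 0.998215 = 0.8173

0.8173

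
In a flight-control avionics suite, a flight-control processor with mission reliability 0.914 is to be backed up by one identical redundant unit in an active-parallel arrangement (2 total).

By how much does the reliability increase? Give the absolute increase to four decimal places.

0.0786

R_before = 0.914
R_after = 1 − (1 − 0.914)^2 = 0.9926
ΔR = 0.9926 − 0.914 = 0.0786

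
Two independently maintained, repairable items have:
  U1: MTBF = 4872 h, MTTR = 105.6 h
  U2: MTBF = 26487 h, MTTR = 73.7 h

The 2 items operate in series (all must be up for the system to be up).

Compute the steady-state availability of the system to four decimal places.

0.9761

A(U1) = MTBF/(MTBF+MTTR) = 4872/(4872+105.6) = 0.978785
A(U2) = MTBF/(MTBF+MTTR) = 26487/(26487+73.7) = 0.997225
Series availability: 0.978785 × 0.997225 = 0.9761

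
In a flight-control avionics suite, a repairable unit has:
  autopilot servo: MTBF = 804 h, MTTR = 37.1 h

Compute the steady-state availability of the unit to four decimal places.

0.9559

A(autopilot servo) = MTBF/(MTBF+MTTR) = 804/(804+37.1) = 0.9559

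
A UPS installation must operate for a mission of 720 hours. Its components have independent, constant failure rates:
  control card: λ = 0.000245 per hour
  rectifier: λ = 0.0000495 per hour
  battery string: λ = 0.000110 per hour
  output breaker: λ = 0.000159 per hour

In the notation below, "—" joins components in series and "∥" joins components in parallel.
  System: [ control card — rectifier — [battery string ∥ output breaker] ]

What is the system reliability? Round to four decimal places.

R(control card) = exp(−0.000245 × 720) = 0.838283
R(rectifier) = exp(−0.0000495 × 720) = 0.964988
R(battery string) = exp(−0.000110 × 720) = 0.923855
R(output breaker) = exp(−0.000159 × 720) = 0.891830
Parallel (battery string and output breaker): 1 − (1 − 0.923855)(1 − 0.891830) = 0.991763
Series (control card, rectifier, and [0.991763]): 0.838283 × 0.964988 × 0.991763 = 0.8023

0.8023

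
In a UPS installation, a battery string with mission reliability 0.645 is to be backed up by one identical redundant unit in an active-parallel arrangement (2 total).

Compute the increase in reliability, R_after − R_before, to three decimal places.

R_before = 0.645
R_after = 1 − (1 − 0.645)^2 = 0.874
ΔR = 0.874 − 0.645 = 0.229

0.229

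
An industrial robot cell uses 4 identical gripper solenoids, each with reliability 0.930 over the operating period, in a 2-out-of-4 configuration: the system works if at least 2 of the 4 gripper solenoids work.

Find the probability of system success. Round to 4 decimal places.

R = Σ_{i=2}^{4} C(4,i) p^i (1−p)^{4−i} with p = 0.930
C(4,2)·0.930^2·0.070^2 = 0.025428
C(4,3)·0.930^3·0.070^1 = 0.225220
C(4,4)·0.930^4·0.070^0 = 0.748052
Sum = 0.9987

0.9987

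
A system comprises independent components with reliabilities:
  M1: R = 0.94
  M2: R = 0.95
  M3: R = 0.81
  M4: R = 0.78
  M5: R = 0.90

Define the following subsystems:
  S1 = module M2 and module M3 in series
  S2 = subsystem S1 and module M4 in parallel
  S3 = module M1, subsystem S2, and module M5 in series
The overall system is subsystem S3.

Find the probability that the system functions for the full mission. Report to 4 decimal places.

0.8031

Series (M2 and M3): 0.950000 × 0.810000 = 0.769500
Parallel ([0.769500] and M4): 1 − (1 − 0.769500)(1 − 0.780000) = 0.949290
Series (M1, [0.949290], and M5): 0.940000 × 0.949290 × 0.900000 = 0.8031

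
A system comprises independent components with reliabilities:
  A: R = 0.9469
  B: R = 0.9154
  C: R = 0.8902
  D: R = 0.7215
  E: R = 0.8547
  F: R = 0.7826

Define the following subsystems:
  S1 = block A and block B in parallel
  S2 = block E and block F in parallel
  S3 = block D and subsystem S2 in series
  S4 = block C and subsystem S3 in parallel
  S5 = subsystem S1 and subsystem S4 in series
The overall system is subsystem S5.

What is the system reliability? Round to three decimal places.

0.963

Parallel (A and B): 1 − (1 − 0.94690)(1 − 0.91540) = 0.99551
Parallel (E and F): 1 − (1 − 0.85470)(1 − 0.78260) = 0.96841
Series (D and [0.96841]): 0.72150 × 0.96841 = 0.69871
Parallel (C and [0.69871]): 1 − (1 − 0.89020)(1 − 0.69871) = 0.96692
Series ([0.99551] and [0.96692]): 0.99551 × 0.96692 = 0.963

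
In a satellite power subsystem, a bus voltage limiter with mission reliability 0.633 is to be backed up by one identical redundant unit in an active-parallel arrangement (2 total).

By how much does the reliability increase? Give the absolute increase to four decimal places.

R_before = 0.633
R_after = 1 − (1 − 0.633)^2 = 0.8653
ΔR = 0.8653 − 0.633 = 0.2323

0.2323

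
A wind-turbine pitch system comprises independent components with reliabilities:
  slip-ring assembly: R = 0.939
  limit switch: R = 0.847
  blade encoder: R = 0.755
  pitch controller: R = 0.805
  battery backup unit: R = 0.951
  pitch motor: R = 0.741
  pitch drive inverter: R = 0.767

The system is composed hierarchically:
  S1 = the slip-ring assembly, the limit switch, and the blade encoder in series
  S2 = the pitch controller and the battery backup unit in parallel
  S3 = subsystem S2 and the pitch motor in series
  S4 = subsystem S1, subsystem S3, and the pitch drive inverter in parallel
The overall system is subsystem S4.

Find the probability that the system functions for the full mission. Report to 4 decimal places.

0.9752

Series (slip-ring assembly, limit switch, and blade encoder): 0.939000 × 0.847000 × 0.755000 = 0.600476
Parallel (pitch controller and battery backup unit): 1 − (1 − 0.805000)(1 − 0.951000) = 0.990445
Series ([0.990445] and pitch motor): 0.990445 × 0.741000 = 0.733920
Parallel ([0.600476], [0.733920], and pitch drive inverter): 1 − (1 − 0.600476)(1 − 0.733920)(1 − 0.767000) = 0.9752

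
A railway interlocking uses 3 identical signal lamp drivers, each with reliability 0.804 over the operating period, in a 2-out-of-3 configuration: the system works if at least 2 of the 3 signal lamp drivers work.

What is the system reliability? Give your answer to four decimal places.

0.8998

R = Σ_{i=2}^{3} C(3,i) p^i (1−p)^{3−i} with p = 0.804
C(3,2)·0.804^2·0.196^1 = 0.380093
C(3,3)·0.804^3·0.196^0 = 0.519718
Sum = 0.8998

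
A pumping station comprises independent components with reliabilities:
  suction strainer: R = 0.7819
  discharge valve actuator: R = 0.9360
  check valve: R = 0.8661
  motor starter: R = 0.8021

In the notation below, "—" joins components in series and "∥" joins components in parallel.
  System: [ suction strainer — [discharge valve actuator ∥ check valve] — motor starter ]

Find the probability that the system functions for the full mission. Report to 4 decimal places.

Parallel (discharge valve actuator and check valve): 1 − (1 − 0.936000)(1 − 0.866100) = 0.991430
Series (suction strainer, [0.991430], and motor starter): 0.781900 × 0.991430 × 0.802100 = 0.6218

0.6218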